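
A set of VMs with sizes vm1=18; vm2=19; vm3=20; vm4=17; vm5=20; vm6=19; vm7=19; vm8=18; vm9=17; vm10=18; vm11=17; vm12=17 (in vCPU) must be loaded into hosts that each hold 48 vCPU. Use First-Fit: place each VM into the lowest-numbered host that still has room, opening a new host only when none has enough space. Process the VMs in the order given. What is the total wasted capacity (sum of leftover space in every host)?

69

host 1: place vm1 (18 vCPU), 30 vCPU left
host 1: place vm2 (19 vCPU), 11 vCPU left
host 2: place vm3 (20 vCPU), 28 vCPU left
host 2: place vm4 (17 vCPU), 11 vCPU left
host 3: place vm5 (20 vCPU), 28 vCPU left
host 3: place vm6 (19 vCPU), 9 vCPU left
host 4: place vm7 (19 vCPU), 29 vCPU left
host 4: place vm8 (18 vCPU), 11 vCPU left
host 5: place vm9 (17 vCPU), 31 vCPU left
host 5: place vm10 (18 vCPU), 13 vCPU left
host 6: place vm11 (17 vCPU), 31 vCPU left
host 6: place vm12 (17 vCPU), 14 vCPU left
6 hosts × 48 vCPU = 288 vCPU; used 219 vCPU; unused 69 vCPU.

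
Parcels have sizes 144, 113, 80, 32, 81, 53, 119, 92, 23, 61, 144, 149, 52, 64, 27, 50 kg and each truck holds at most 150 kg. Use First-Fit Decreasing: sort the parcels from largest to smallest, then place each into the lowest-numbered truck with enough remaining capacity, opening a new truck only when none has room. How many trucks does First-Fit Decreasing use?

Sorted descending: 149, 144, 144, 119, 113, 92, 81, 80, 64, 61, 53, 52, 50, 32, 27, 23.
149 kg → truck 1 (remaining 1 kg)
144 kg → truck 2 (remaining 6 kg)
144 kg → truck 3 (remaining 6 kg)
119 kg → truck 4 (remaining 31 kg)
113 kg → truck 5 (remaining 37 kg)
92 kg → truck 6 (remaining 58 kg)
81 kg → truck 7 (remaining 69 kg)
80 kg → truck 8 (remaining 70 kg)
64 kg → truck 7 (remaining 5 kg)
61 kg → truck 8 (remaining 9 kg)
53 kg → truck 6 (remaining 5 kg)
52 kg → truck 9 (remaining 98 kg)
50 kg → truck 9 (remaining 48 kg)
32 kg → truck 5 (remaining 5 kg)
27 kg → truck 4 (remaining 4 kg)
23 kg → truck 9 (remaining 25 kg)

9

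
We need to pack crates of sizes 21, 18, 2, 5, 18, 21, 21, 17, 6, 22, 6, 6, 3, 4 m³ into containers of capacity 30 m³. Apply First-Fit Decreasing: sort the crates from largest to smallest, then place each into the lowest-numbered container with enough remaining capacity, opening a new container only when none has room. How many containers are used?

7

Sorted descending: 22, 21, 21, 21, 18, 18, 17, 6, 6, 6, 5, 4, 3, 2.
Put 22 m³ in container 1; 8 m³ remain.
Put 21 m³ in container 2; 9 m³ remain.
Put 21 m³ in container 3; 9 m³ remain.
Put 21 m³ in container 4; 9 m³ remain.
Put 18 m³ in container 5; 12 m³ remain.
Put 18 m³ in container 6; 12 m³ remain.
Put 17 m³ in container 7; 13 m³ remain.
Put 6 m³ in container 1; 2 m³ remain.
Put 6 m³ in container 2; 3 m³ remain.
Put 6 m³ in container 3; 3 m³ remain.
Put 5 m³ in container 4; 4 m³ remain.
Put 4 m³ in container 4; 0 m³ remain.
Put 3 m³ in container 2; 0 m³ remain.
Put 2 m³ in container 1; 0 m³ remain.
Final containers: [22,6,2] [21,6,3] [21,6] [21,5,4] [18] [18] [17].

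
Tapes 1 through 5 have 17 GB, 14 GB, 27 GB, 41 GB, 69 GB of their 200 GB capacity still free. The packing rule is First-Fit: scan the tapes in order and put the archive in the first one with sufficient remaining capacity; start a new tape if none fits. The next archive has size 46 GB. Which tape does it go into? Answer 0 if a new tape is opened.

5

Tapes with room: tape 5 (69 GB).
The first with room is tape 5.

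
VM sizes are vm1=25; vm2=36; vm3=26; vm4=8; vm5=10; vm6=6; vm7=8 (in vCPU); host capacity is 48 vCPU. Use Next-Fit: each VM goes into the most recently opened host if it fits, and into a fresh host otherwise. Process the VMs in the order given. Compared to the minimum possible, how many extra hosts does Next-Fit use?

1

Next-Fit: [25] [36] [26,8,10] [6,8] → 4 hosts.
Total size 119 vCPU; any packing needs at least ⌈119/48⌉ = 3 hosts.
An optimal packing achieves that bound: [36,10] [26,8,8,6] [25] → 3 hosts.
Excess: 4 − 3 = 1.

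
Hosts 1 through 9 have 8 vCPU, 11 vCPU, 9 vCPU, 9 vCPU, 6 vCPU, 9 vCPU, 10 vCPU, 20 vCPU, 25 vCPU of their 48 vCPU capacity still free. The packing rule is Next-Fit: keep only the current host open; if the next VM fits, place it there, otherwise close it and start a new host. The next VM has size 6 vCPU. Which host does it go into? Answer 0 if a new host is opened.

Next-Fit only looks at host 9, which has 25 vCPU free.
6 vCPU fits there.

9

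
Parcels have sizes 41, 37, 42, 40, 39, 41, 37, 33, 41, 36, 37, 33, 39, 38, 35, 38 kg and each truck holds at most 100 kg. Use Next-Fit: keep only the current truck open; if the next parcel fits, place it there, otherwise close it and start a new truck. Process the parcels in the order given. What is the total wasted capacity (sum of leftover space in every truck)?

193

truck 1: place 41 kg, 59 kg left
truck 1: place 37 kg, 22 kg left
truck 2: place 42 kg, 58 kg left
truck 2: place 40 kg, 18 kg left
truck 3: place 39 kg, 61 kg left
truck 3: place 41 kg, 20 kg left
truck 4: place 37 kg, 63 kg left
truck 4: place 33 kg, 30 kg left
truck 5: place 41 kg, 59 kg left
truck 5: place 36 kg, 23 kg left
truck 6: place 37 kg, 63 kg left
truck 6: place 33 kg, 30 kg left
truck 7: place 39 kg, 61 kg left
truck 7: place 38 kg, 23 kg left
truck 8: place 35 kg, 65 kg left
truck 8: place 38 kg, 27 kg left
8 trucks × 100 kg = 800 kg; used 607 kg; unused 193 kg.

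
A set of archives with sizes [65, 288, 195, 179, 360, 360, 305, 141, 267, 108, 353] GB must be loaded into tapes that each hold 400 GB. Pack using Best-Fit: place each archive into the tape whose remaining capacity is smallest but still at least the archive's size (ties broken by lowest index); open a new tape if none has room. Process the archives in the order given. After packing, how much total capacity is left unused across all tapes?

579

Put 65 GB in tape 1; 335 GB remain.
Put 288 GB in tape 1; 47 GB remain.
Put 195 GB in tape 2; 205 GB remain.
Put 179 GB in tape 2; 26 GB remain.
Put 360 GB in tape 3; 40 GB remain.
Put 360 GB in tape 4; 40 GB remain.
Put 305 GB in tape 5; 95 GB remain.
Put 141 GB in tape 6; 259 GB remain.
Put 267 GB in tape 7; 133 GB remain.
Put 108 GB in tape 7; 25 GB remain.
Put 353 GB in tape 8; 47 GB remain.
8 tapes × 400 GB = 3200 GB; used 2621 GB; unused 579 GB.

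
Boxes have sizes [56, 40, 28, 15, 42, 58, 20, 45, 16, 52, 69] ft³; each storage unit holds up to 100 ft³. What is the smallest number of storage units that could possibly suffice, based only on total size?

Total size = 56 + 40 + 28 + 15 + 42 + 58 + 20 + 45 + 16 + 52 + 69 = 441 ft³.
⌈441 / 100⌉ = 5.

5 storage units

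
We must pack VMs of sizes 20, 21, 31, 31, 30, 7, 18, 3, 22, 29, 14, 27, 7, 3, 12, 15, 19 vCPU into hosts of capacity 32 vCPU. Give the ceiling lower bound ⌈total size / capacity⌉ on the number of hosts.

10 hosts

Total size = 20 + 21 + 31 + 31 + 30 + 7 + 18 + 3 + 22 + 29 + 14 + 27 + 7 + 3 + 12 + 15 + 19 = 309 vCPU.
⌈309 / 32⌉ = 10.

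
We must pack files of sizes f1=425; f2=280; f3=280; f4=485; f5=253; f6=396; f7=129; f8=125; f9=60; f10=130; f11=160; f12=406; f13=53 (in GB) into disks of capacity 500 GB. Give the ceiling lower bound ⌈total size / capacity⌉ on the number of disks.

Total size = 425 + 280 + 280 + 485 + 253 + 396 + 129 + 125 + 60 + 130 + 160 + 406 + 53 = 3182 GB.
⌈3182 / 500⌉ = 7.

7 disks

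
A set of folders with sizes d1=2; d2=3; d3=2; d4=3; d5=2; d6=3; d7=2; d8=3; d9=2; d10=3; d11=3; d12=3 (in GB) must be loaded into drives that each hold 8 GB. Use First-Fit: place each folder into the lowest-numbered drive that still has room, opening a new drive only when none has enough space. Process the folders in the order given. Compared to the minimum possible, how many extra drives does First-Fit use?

First-Fit: [2,3,2] [3,2,3] [2,3,2] [3,3] [3] → 5 drives.
Total size 31 GB; any packing needs at least ⌈31/8⌉ = 4 drives.
An optimal packing achieves that bound: [3,3,2] [3,3,2] [3,3,2] [3,2,2] → 4 drives.
Excess: 5 − 4 = 1.

1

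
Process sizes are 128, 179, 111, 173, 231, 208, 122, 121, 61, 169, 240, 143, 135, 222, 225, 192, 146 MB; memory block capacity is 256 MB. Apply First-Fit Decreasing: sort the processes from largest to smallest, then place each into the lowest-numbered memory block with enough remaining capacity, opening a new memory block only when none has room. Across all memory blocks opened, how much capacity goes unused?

Sorted descending: 240, 231, 225, 222, 208, 192, 179, 173, 169, 146, 143, 135, 128, 122, 121, 111, 61.
Put 240 MB in memory block 1; 16 MB remain.
Put 231 MB in memory block 2; 25 MB remain.
Put 225 MB in memory block 3; 31 MB remain.
Put 222 MB in memory block 4; 34 MB remain.
Put 208 MB in memory block 5; 48 MB remain.
Put 192 MB in memory block 6; 64 MB remain.
Put 179 MB in memory block 7; 77 MB remain.
Put 173 MB in memory block 8; 83 MB remain.
Put 169 MB in memory block 9; 87 MB remain.
Put 146 MB in memory block 10; 110 MB remain.
Put 143 MB in memory block 11; 113 MB remain.
Put 135 MB in memory block 12; 121 MB remain.
Put 128 MB in memory block 13; 128 MB remain.
Put 122 MB in memory block 13; 6 MB remain.
Put 121 MB in memory block 12; 0 MB remain.
Put 111 MB in memory block 11; 2 MB remain.
Put 61 MB in memory block 6; 3 MB remain.
13 memory blocks × 256 MB = 3328 MB; used 2806 MB; unused 522 MB.

522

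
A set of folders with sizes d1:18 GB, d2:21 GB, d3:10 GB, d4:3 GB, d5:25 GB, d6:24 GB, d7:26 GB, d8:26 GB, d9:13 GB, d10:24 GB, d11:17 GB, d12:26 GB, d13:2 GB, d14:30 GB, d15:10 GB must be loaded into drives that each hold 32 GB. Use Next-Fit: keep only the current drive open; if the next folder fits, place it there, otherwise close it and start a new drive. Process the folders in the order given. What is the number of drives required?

d1 (18 GB) → drive 1 (remaining 14 GB)
d2 (21 GB) → drive 2 (remaining 11 GB)
d3 (10 GB) → drive 2 (remaining 1 GB)
d4 (3 GB) → drive 3 (remaining 29 GB)
d5 (25 GB) → drive 3 (remaining 4 GB)
d6 (24 GB) → drive 4 (remaining 8 GB)
d7 (26 GB) → drive 5 (remaining 6 GB)
d8 (26 GB) → drive 6 (remaining 6 GB)
d9 (13 GB) → drive 7 (remaining 19 GB)
d10 (24 GB) → drive 8 (remaining 8 GB)
d11 (17 GB) → drive 9 (remaining 15 GB)
d12 (26 GB) → drive 10 (remaining 6 GB)
d13 (2 GB) → drive 10 (remaining 4 GB)
d14 (30 GB) → drive 11 (remaining 2 GB)
d15 (10 GB) → drive 12 (remaining 22 GB)
Final drives: [18] [21,10] [3,25] [24] [26] [26] [13] [24] [17] [26,2] [30] [10].

12 drives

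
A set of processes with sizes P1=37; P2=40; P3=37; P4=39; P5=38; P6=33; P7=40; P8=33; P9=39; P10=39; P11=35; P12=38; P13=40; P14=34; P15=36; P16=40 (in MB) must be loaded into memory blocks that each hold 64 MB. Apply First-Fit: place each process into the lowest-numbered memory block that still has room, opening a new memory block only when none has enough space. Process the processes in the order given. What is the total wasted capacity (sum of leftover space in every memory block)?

426

P1 (37 MB) → memory block 1 (remaining 27 MB)
P2 (40 MB) → memory block 2 (remaining 24 MB)
P3 (37 MB) → memory block 3 (remaining 27 MB)
P4 (39 MB) → memory block 4 (remaining 25 MB)
P5 (38 MB) → memory block 5 (remaining 26 MB)
P6 (33 MB) → memory block 6 (remaining 31 MB)
P7 (40 MB) → memory block 7 (remaining 24 MB)
P8 (33 MB) → memory block 8 (remaining 31 MB)
P9 (39 MB) → memory block 9 (remaining 25 MB)
P10 (39 MB) → memory block 10 (remaining 25 MB)
P11 (35 MB) → memory block 11 (remaining 29 MB)
P12 (38 MB) → memory block 12 (remaining 26 MB)
P13 (40 MB) → memory block 13 (remaining 24 MB)
P14 (34 MB) → memory block 14 (remaining 30 MB)
P15 (36 MB) → memory block 15 (remaining 28 MB)
P16 (40 MB) → memory block 16 (remaining 24 MB)
16 memory blocks × 64 MB = 1024 MB; used 598 MB; unused 426 MB.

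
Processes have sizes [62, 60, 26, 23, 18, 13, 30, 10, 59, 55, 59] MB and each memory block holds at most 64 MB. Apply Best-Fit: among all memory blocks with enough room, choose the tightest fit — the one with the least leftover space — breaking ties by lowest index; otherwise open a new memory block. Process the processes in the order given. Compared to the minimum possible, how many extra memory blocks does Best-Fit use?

0

Best-Fit: [62] [60] [26,23,13] [18,30,10] [59] [55] [59] → 7 memory blocks.
Total size 415 MB; any packing needs at least ⌈415/64⌉ = 7 memory blocks.
So 7 is already optimal.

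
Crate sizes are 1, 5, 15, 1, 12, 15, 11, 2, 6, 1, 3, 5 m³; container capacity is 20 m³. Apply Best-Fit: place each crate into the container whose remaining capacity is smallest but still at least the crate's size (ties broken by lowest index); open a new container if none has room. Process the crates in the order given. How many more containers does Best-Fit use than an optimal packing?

Best-Fit: [1,5,12,2] [15,1,3] [15,5] [11,6,1] → 4 containers.
Total size 77 m³; any packing needs at least ⌈77/20⌉ = 4 containers.
So 4 is already optimal.

0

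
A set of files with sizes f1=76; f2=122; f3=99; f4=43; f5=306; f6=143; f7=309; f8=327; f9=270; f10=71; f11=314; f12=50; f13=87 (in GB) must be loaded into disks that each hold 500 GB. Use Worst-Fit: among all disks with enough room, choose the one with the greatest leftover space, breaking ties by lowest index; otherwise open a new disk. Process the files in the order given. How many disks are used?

Put f1 (76 GB) in disk 1; 424 GB remain.
Put f2 (122 GB) in disk 1; 302 GB remain.
Put f3 (99 GB) in disk 1; 203 GB remain.
Put f4 (43 GB) in disk 1; 160 GB remain.
Put f5 (306 GB) in disk 2; 194 GB remain.
Put f6 (143 GB) in disk 2; 51 GB remain.
Put f7 (309 GB) in disk 3; 191 GB remain.
Put f8 (327 GB) in disk 4; 173 GB remain.
Put f9 (270 GB) in disk 5; 230 GB remain.
Put f10 (71 GB) in disk 5; 159 GB remain.
Put f11 (314 GB) in disk 6; 186 GB remain.
Put f12 (50 GB) in disk 3; 141 GB remain.
Put f13 (87 GB) in disk 6; 99 GB remain.

6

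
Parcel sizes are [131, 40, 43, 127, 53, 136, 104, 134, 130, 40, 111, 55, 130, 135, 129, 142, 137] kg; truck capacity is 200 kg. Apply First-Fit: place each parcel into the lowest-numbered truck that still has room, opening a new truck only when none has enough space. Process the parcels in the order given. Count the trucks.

12 trucks

131 kg → truck 1 (remaining 69 kg)
40 kg → truck 1 (remaining 29 kg)
43 kg → truck 2 (remaining 157 kg)
127 kg → truck 2 (remaining 30 kg)
53 kg → truck 3 (remaining 147 kg)
136 kg → truck 3 (remaining 11 kg)
104 kg → truck 4 (remaining 96 kg)
134 kg → truck 5 (remaining 66 kg)
130 kg → truck 6 (remaining 70 kg)
40 kg → truck 4 (remaining 56 kg)
111 kg → truck 7 (remaining 89 kg)
55 kg → truck 4 (remaining 1 kg)
130 kg → truck 8 (remaining 70 kg)
135 kg → truck 9 (remaining 65 kg)
129 kg → truck 10 (remaining 71 kg)
142 kg → truck 11 (remaining 58 kg)
137 kg → truck 12 (remaining 63 kg)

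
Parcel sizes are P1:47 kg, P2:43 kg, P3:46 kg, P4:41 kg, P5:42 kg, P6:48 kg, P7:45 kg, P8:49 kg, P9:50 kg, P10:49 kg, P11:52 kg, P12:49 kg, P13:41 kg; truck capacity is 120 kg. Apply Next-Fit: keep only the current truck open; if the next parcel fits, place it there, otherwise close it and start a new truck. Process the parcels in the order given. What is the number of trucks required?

P1 (47 kg) → truck 1 (remaining 73 kg)
P2 (43 kg) → truck 1 (remaining 30 kg)
P3 (46 kg) → truck 2 (remaining 74 kg)
P4 (41 kg) → truck 2 (remaining 33 kg)
P5 (42 kg) → truck 3 (remaining 78 kg)
P6 (48 kg) → truck 3 (remaining 30 kg)
P7 (45 kg) → truck 4 (remaining 75 kg)
P8 (49 kg) → truck 4 (remaining 26 kg)
P9 (50 kg) → truck 5 (remaining 70 kg)
P10 (49 kg) → truck 5 (remaining 21 kg)
P11 (52 kg) → truck 6 (remaining 68 kg)
P12 (49 kg) → truck 6 (remaining 19 kg)
P13 (41 kg) → truck 7 (remaining 79 kg)
Final trucks: [47,43] [46,41] [42,48] [45,49] [50,49] [52,49] [41].

7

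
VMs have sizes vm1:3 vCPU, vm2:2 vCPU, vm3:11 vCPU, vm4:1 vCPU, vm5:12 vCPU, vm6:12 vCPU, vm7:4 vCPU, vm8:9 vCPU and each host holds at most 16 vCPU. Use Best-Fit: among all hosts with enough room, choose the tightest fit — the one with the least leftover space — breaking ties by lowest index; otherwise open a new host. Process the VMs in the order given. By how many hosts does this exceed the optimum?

Best-Fit: [3,2,11] [1,12] [12,4] [9] → 4 hosts.
Total size 54 vCPU; any packing needs at least ⌈54/16⌉ = 4 hosts.
So 4 is already optimal.

0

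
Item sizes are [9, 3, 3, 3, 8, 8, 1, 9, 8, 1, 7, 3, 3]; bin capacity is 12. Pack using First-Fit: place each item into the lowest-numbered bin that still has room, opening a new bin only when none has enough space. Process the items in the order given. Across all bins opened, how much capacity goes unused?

9 → bin 1 (remaining 3)
3 → bin 1 (remaining 0)
3 → bin 2 (remaining 9)
3 → bin 2 (remaining 6)
8 → bin 3 (remaining 4)
8 → bin 4 (remaining 4)
1 → bin 2 (remaining 5)
9 → bin 5 (remaining 3)
8 → bin 6 (remaining 4)
1 → bin 2 (remaining 4)
7 → bin 7 (remaining 5)
3 → bin 2 (remaining 1)
3 → bin 3 (remaining 1)
7 bins × 12 = 84; used 66; unused 18.

18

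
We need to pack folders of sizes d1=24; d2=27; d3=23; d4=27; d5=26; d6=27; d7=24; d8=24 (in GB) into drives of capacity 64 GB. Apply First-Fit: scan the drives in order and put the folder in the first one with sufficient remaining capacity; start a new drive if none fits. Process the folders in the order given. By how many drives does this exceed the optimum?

First-Fit: [24,27] [23,27] [26,27] [24,24] → 4 drives.
Total size 202 GB; any packing needs at least ⌈202/64⌉ = 4 drives.
So 4 is already optimal.

0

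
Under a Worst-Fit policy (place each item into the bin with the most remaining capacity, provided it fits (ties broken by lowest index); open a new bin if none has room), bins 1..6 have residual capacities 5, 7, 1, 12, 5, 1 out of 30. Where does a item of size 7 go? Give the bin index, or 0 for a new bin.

4

Bins with room: bin 2 (7), bin 4 (12).
Most room is bin 4 with 12 free.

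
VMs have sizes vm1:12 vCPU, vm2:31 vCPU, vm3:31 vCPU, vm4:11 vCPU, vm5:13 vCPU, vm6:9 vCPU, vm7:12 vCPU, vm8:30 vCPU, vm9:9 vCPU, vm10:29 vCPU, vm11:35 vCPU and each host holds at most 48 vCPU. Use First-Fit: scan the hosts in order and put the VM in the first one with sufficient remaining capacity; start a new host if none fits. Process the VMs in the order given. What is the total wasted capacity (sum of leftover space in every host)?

Put vm1 (12 vCPU) in host 1; 36 vCPU remain.
Put vm2 (31 vCPU) in host 1; 5 vCPU remain.
Put vm3 (31 vCPU) in host 2; 17 vCPU remain.
Put vm4 (11 vCPU) in host 2; 6 vCPU remain.
Put vm5 (13 vCPU) in host 3; 35 vCPU remain.
Put vm6 (9 vCPU) in host 3; 26 vCPU remain.
Put vm7 (12 vCPU) in host 3; 14 vCPU remain.
Put vm8 (30 vCPU) in host 4; 18 vCPU remain.
Put vm9 (9 vCPU) in host 3; 5 vCPU remain.
Put vm10 (29 vCPU) in host 5; 19 vCPU remain.
Put vm11 (35 vCPU) in host 6; 13 vCPU remain.
6 hosts × 48 vCPU = 288 vCPU; used 222 vCPU; unused 66 vCPU.

66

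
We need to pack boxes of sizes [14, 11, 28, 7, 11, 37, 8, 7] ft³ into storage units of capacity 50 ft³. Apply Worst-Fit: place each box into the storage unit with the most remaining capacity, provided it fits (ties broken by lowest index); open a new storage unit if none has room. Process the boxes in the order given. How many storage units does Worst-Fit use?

14 ft³ → storage unit 1 (remaining 36 ft³)
11 ft³ → storage unit 1 (remaining 25 ft³)
28 ft³ → storage unit 2 (remaining 22 ft³)
7 ft³ → storage unit 1 (remaining 18 ft³)
11 ft³ → storage unit 2 (remaining 11 ft³)
37 ft³ → storage unit 3 (remaining 13 ft³)
8 ft³ → storage unit 1 (remaining 10 ft³)
7 ft³ → storage unit 3 (remaining 6 ft³)
Final storage units: [14,11,7,8] [28,11] [37,7].

3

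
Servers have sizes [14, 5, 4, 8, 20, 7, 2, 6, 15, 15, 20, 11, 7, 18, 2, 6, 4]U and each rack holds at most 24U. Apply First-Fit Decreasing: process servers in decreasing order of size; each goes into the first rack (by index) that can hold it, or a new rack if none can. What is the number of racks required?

Sorted descending: 20, 20, 18, 15, 15, 14, 11, 8, 7, 7, 6, 6, 5, 4, 4, 2, 2.
rack 1: place 20U, 4U left
rack 2: place 20U, 4U left
rack 3: place 18U, 6U left
rack 4: place 15U, 9U left
rack 5: place 15U, 9U left
rack 6: place 14U, 10U left
rack 7: place 11U, 13U left
rack 4: place 8U, 1U left
rack 5: place 7U, 2U left
rack 6: place 7U, 3U left
rack 3: place 6U, 0U left
rack 7: place 6U, 7U left
rack 7: place 5U, 2U left
rack 1: place 4U, 0U left
rack 2: place 4U, 0U left
rack 5: place 2U, 0U left
rack 6: place 2U, 1U left
Final racks: [20,4] [20,4] [18,6] [15,8] [15,7,2] [14,7,2] [11,6,5].

7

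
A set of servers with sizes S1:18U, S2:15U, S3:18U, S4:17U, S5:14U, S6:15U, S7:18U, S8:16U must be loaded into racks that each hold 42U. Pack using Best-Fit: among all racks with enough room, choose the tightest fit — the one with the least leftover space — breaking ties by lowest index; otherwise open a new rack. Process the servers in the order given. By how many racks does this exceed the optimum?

0

Best-Fit: [18,15] [18,17] [14,15] [18,16] → 4 racks.
Total size 131U; any packing needs at least ⌈131/42⌉ = 4 racks.
So 4 is already optimal.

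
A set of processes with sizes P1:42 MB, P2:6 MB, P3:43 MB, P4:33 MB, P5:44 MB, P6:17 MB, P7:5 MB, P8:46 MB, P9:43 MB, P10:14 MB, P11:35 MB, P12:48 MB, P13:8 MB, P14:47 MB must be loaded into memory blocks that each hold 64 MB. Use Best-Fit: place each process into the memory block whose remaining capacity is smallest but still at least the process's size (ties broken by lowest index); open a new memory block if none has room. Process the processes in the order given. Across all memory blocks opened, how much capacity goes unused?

memory block 1: place P1 (42 MB), 22 MB left
memory block 1: place P2 (6 MB), 16 MB left
memory block 2: place P3 (43 MB), 21 MB left
memory block 3: place P4 (33 MB), 31 MB left
memory block 4: place P5 (44 MB), 20 MB left
memory block 4: place P6 (17 MB), 3 MB left
memory block 1: place P7 (5 MB), 11 MB left
memory block 5: place P8 (46 MB), 18 MB left
memory block 6: place P9 (43 MB), 21 MB left
memory block 5: place P10 (14 MB), 4 MB left
memory block 7: place P11 (35 MB), 29 MB left
memory block 8: place P12 (48 MB), 16 MB left
memory block 1: place P13 (8 MB), 3 MB left
memory block 9: place P14 (47 MB), 17 MB left
9 memory blocks × 64 MB = 576 MB; used 431 MB; unused 145 MB.

145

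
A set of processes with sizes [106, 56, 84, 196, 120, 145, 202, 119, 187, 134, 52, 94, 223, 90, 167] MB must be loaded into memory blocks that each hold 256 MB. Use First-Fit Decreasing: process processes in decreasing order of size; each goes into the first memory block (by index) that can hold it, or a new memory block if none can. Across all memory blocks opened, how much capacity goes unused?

329

Sorted descending: 223, 202, 196, 187, 167, 145, 134, 120, 119, 106, 94, 90, 84, 56, 52.
Put 223 MB in memory block 1; 33 MB remain.
Put 202 MB in memory block 2; 54 MB remain.
Put 196 MB in memory block 3; 60 MB remain.
Put 187 MB in memory block 4; 69 MB remain.
Put 167 MB in memory block 5; 89 MB remain.
Put 145 MB in memory block 6; 111 MB remain.
Put 134 MB in memory block 7; 122 MB remain.
Put 120 MB in memory block 7; 2 MB remain.
Put 119 MB in memory block 8; 137 MB remain.
Put 106 MB in memory block 6; 5 MB remain.
Put 94 MB in memory block 8; 43 MB remain.
Put 90 MB in memory block 9; 166 MB remain.
Put 84 MB in memory block 5; 5 MB remain.
Put 56 MB in memory block 3; 4 MB remain.
Put 52 MB in memory block 2; 2 MB remain.
9 memory blocks × 256 MB = 2304 MB; used 1975 MB; unused 329 MB.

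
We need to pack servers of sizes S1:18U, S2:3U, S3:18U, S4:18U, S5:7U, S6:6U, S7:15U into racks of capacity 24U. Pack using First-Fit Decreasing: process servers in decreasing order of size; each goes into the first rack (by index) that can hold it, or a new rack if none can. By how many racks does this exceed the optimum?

0

First-Fit Decreasing: [18,6] [18,3] [18] [15,7] → 4 racks.
Total size 85U; any packing needs at least ⌈85/24⌉ = 4 racks.
So 4 is already optimal.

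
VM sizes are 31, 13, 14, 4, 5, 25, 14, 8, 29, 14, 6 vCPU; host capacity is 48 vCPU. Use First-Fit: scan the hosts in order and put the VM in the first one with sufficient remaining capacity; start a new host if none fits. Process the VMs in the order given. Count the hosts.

Put 31 vCPU in host 1; 17 vCPU remain.
Put 13 vCPU in host 1; 4 vCPU remain.
Put 14 vCPU in host 2; 34 vCPU remain.
Put 4 vCPU in host 1; 0 vCPU remain.
Put 5 vCPU in host 2; 29 vCPU remain.
Put 25 vCPU in host 2; 4 vCPU remain.
Put 14 vCPU in host 3; 34 vCPU remain.
Put 8 vCPU in host 3; 26 vCPU remain.
Put 29 vCPU in host 4; 19 vCPU remain.
Put 14 vCPU in host 3; 12 vCPU remain.
Put 6 vCPU in host 3; 6 vCPU remain.
Final hosts: [31,13,4] [14,5,25] [14,8,14,6] [29].

4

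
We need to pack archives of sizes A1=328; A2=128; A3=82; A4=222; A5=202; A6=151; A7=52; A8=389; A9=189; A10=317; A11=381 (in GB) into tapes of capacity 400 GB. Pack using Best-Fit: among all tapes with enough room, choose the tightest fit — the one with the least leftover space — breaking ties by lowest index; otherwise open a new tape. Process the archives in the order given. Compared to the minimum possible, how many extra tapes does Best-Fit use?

0

Best-Fit: [328,52] [128,82,189] [222,151] [202] [389] [317] [381] → 7 tapes.
Total size 2441 GB; any packing needs at least ⌈2441/400⌉ = 7 tapes.
So 7 is already optimal.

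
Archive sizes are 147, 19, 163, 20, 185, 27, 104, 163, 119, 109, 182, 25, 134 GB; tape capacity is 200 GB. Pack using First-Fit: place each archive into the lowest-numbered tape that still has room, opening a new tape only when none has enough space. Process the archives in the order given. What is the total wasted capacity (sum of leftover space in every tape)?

147 GB → tape 1 (remaining 53 GB)
19 GB → tape 1 (remaining 34 GB)
163 GB → tape 2 (remaining 37 GB)
20 GB → tape 1 (remaining 14 GB)
185 GB → tape 3 (remaining 15 GB)
27 GB → tape 2 (remaining 10 GB)
104 GB → tape 4 (remaining 96 GB)
163 GB → tape 5 (remaining 37 GB)
119 GB → tape 6 (remaining 81 GB)
109 GB → tape 7 (remaining 91 GB)
182 GB → tape 8 (remaining 18 GB)
25 GB → tape 4 (remaining 71 GB)
134 GB → tape 9 (remaining 66 GB)
9 tapes × 200 GB = 1800 GB; used 1397 GB; unused 403 GB.

403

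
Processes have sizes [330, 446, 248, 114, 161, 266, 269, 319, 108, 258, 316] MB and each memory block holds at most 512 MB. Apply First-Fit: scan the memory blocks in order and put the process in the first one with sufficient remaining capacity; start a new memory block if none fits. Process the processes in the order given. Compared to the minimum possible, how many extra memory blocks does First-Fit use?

1

First-Fit: [330,114] [446] [248,161] [266,108] [269] [319] [258] [316] → 8 memory blocks.
7 processes exceed 256 MB (half the capacity), and no two of those can share a memory block, so at least 7 memory blocks are needed.
An optimal packing achieves that bound: [446] [330,161] [319,114] [316,108] [269] [266] [258,248] → 7 memory blocks.
Excess: 8 − 7 = 1.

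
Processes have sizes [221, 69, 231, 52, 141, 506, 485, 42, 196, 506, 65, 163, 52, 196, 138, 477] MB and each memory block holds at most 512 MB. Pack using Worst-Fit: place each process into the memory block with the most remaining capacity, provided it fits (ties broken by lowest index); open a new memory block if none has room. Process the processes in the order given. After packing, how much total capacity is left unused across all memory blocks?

556

memory block 1: place 221 MB, 291 MB left
memory block 1: place 69 MB, 222 MB left
memory block 2: place 231 MB, 281 MB left
memory block 2: place 52 MB, 229 MB left
memory block 2: place 141 MB, 88 MB left
memory block 3: place 506 MB, 6 MB left
memory block 4: place 485 MB, 27 MB left
memory block 1: place 42 MB, 180 MB left
memory block 5: place 196 MB, 316 MB left
memory block 6: place 506 MB, 6 MB left
memory block 5: place 65 MB, 251 MB left
memory block 5: place 163 MB, 88 MB left
memory block 1: place 52 MB, 128 MB left
memory block 7: place 196 MB, 316 MB left
memory block 7: place 138 MB, 178 MB left
memory block 8: place 477 MB, 35 MB left
8 memory blocks × 512 MB = 4096 MB; used 3540 MB; unused 556 MB.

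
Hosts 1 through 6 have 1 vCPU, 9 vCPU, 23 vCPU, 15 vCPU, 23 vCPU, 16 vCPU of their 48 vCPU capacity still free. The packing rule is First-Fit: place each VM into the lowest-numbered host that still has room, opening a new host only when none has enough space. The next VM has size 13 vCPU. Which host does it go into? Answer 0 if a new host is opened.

3

Hosts with room: host 3 (23 vCPU), host 4 (15 vCPU), host 5 (23 vCPU), host 6 (16 vCPU).
The first with room is host 3.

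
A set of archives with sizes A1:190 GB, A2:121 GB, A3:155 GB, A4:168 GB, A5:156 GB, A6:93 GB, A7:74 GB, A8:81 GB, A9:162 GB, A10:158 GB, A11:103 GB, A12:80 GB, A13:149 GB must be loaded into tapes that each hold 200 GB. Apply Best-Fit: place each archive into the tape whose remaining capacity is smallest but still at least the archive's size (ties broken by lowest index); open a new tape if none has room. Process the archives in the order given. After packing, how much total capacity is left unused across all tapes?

A1 (190 GB) → tape 1 (remaining 10 GB)
A2 (121 GB) → tape 2 (remaining 79 GB)
A3 (155 GB) → tape 3 (remaining 45 GB)
A4 (168 GB) → tape 4 (remaining 32 GB)
A5 (156 GB) → tape 5 (remaining 44 GB)
A6 (93 GB) → tape 6 (remaining 107 GB)
A7 (74 GB) → tape 2 (remaining 5 GB)
A8 (81 GB) → tape 6 (remaining 26 GB)
A9 (162 GB) → tape 7 (remaining 38 GB)
A10 (158 GB) → tape 8 (remaining 42 GB)
A11 (103 GB) → tape 9 (remaining 97 GB)
A12 (80 GB) → tape 9 (remaining 17 GB)
A13 (149 GB) → tape 10 (remaining 51 GB)
10 tapes × 200 GB = 2000 GB; used 1690 GB; unused 310 GB.

310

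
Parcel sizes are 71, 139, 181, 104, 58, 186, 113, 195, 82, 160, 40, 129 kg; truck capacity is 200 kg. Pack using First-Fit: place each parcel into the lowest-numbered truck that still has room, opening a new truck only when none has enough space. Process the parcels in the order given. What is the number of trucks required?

8

Put 71 kg in truck 1; 129 kg remain.
Put 139 kg in truck 2; 61 kg remain.
Put 181 kg in truck 3; 19 kg remain.
Put 104 kg in truck 1; 25 kg remain.
Put 58 kg in truck 2; 3 kg remain.
Put 186 kg in truck 4; 14 kg remain.
Put 113 kg in truck 5; 87 kg remain.
Put 195 kg in truck 6; 5 kg remain.
Put 82 kg in truck 5; 5 kg remain.
Put 160 kg in truck 7; 40 kg remain.
Put 40 kg in truck 7; 0 kg remain.
Put 129 kg in truck 8; 71 kg remain.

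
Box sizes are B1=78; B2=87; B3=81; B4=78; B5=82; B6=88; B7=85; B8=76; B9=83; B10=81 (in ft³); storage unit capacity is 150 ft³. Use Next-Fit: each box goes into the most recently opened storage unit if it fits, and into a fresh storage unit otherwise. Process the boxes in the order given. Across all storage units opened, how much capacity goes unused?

681

B1 (78 ft³) → storage unit 1 (remaining 72 ft³)
B2 (87 ft³) → storage unit 2 (remaining 63 ft³)
B3 (81 ft³) → storage unit 3 (remaining 69 ft³)
B4 (78 ft³) → storage unit 4 (remaining 72 ft³)
B5 (82 ft³) → storage unit 5 (remaining 68 ft³)
B6 (88 ft³) → storage unit 6 (remaining 62 ft³)
B7 (85 ft³) → storage unit 7 (remaining 65 ft³)
B8 (76 ft³) → storage unit 8 (remaining 74 ft³)
B9 (83 ft³) → storage unit 9 (remaining 67 ft³)
B10 (81 ft³) → storage unit 10 (remaining 69 ft³)
10 storage units × 150 ft³ = 1500 ft³; used 819 ft³; unused 681 ft³.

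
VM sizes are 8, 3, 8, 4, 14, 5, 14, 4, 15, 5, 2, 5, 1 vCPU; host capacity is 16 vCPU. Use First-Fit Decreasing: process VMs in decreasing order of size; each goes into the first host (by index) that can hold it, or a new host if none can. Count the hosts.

Sorted descending: 15, 14, 14, 8, 8, 5, 5, 5, 4, 4, 3, 2, 1.
Put 15 vCPU in host 1; 1 vCPU remain.
Put 14 vCPU in host 2; 2 vCPU remain.
Put 14 vCPU in host 3; 2 vCPU remain.
Put 8 vCPU in host 4; 8 vCPU remain.
Put 8 vCPU in host 4; 0 vCPU remain.
Put 5 vCPU in host 5; 11 vCPU remain.
Put 5 vCPU in host 5; 6 vCPU remain.
Put 5 vCPU in host 5; 1 vCPU remain.
Put 4 vCPU in host 6; 12 vCPU remain.
Put 4 vCPU in host 6; 8 vCPU remain.
Put 3 vCPU in host 6; 5 vCPU remain.
Put 2 vCPU in host 2; 0 vCPU remain.
Put 1 vCPU in host 1; 0 vCPU remain.

6 hosts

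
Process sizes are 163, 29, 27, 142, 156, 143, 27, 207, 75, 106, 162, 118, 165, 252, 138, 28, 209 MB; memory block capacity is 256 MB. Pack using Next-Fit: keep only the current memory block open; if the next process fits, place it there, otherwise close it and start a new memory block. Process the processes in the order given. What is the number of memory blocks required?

163 MB → memory block 1 (remaining 93 MB)
29 MB → memory block 1 (remaining 64 MB)
27 MB → memory block 1 (remaining 37 MB)
142 MB → memory block 2 (remaining 114 MB)
156 MB → memory block 3 (remaining 100 MB)
143 MB → memory block 4 (remaining 113 MB)
27 MB → memory block 4 (remaining 86 MB)
207 MB → memory block 5 (remaining 49 MB)
75 MB → memory block 6 (remaining 181 MB)
106 MB → memory block 6 (remaining 75 MB)
162 MB → memory block 7 (remaining 94 MB)
118 MB → memory block 8 (remaining 138 MB)
165 MB → memory block 9 (remaining 91 MB)
252 MB → memory block 10 (remaining 4 MB)
138 MB → memory block 11 (remaining 118 MB)
28 MB → memory block 11 (remaining 90 MB)
209 MB → memory block 12 (remaining 47 MB)

12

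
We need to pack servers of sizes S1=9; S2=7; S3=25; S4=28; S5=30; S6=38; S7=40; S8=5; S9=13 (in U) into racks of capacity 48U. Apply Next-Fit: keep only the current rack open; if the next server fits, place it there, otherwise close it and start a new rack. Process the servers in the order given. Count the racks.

rack 1: place S1 (9U), 39U left
rack 1: place S2 (7U), 32U left
rack 1: place S3 (25U), 7U left
rack 2: place S4 (28U), 20U left
rack 3: place S5 (30U), 18U left
rack 4: place S6 (38U), 10U left
rack 5: place S7 (40U), 8U left
rack 5: place S8 (5U), 3U left
rack 6: place S9 (13U), 35U left

6 racks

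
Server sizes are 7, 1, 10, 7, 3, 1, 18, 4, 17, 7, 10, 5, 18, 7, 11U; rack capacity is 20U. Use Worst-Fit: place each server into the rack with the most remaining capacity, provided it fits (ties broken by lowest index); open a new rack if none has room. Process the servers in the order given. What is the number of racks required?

7 racks

rack 1: place 7U, 13U left
rack 1: place 1U, 12U left
rack 1: place 10U, 2U left
rack 2: place 7U, 13U left
rack 2: place 3U, 10U left
rack 2: place 1U, 9U left
rack 3: place 18U, 2U left
rack 2: place 4U, 5U left
rack 4: place 17U, 3U left
rack 5: place 7U, 13U left
rack 5: place 10U, 3U left
rack 2: place 5U, 0U left
rack 6: place 18U, 2U left
rack 7: place 7U, 13U left
rack 7: place 11U, 2U left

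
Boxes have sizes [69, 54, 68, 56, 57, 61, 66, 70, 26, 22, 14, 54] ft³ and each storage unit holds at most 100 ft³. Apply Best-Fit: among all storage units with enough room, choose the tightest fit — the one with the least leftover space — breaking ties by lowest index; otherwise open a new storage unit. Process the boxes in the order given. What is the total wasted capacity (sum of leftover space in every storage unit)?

283

69 ft³ → storage unit 1 (remaining 31 ft³)
54 ft³ → storage unit 2 (remaining 46 ft³)
68 ft³ → storage unit 3 (remaining 32 ft³)
56 ft³ → storage unit 4 (remaining 44 ft³)
57 ft³ → storage unit 5 (remaining 43 ft³)
61 ft³ → storage unit 6 (remaining 39 ft³)
66 ft³ → storage unit 7 (remaining 34 ft³)
70 ft³ → storage unit 8 (remaining 30 ft³)
26 ft³ → storage unit 8 (remaining 4 ft³)
22 ft³ → storage unit 1 (remaining 9 ft³)
14 ft³ → storage unit 3 (remaining 18 ft³)
54 ft³ → storage unit 9 (remaining 46 ft³)
9 storage units × 100 ft³ = 900 ft³; used 617 ft³; unused 283 ft³.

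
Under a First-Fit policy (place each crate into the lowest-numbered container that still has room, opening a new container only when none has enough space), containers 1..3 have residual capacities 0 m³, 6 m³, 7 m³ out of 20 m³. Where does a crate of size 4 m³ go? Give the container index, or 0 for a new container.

2

Containers with room: container 2 (6 m³), container 3 (7 m³).
The first with room is container 2.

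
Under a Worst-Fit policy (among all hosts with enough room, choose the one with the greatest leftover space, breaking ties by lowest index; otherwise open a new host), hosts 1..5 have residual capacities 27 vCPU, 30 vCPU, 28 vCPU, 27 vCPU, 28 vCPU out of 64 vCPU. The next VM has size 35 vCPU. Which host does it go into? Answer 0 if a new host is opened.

0

No host has ≥ 35 vCPU free, so a new host is opened.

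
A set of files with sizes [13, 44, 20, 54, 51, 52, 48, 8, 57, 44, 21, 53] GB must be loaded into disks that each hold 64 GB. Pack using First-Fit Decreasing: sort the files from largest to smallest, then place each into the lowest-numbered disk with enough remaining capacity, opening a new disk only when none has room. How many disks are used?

Sorted descending: 57, 54, 53, 52, 51, 48, 44, 44, 21, 20, 13, 8.
disk 1: place 57 GB, 7 GB left
disk 2: place 54 GB, 10 GB left
disk 3: place 53 GB, 11 GB left
disk 4: place 52 GB, 12 GB left
disk 5: place 51 GB, 13 GB left
disk 6: place 48 GB, 16 GB left
disk 7: place 44 GB, 20 GB left
disk 8: place 44 GB, 20 GB left
disk 9: place 21 GB, 43 GB left
disk 7: place 20 GB, 0 GB left
disk 5: place 13 GB, 0 GB left
disk 2: place 8 GB, 2 GB left

9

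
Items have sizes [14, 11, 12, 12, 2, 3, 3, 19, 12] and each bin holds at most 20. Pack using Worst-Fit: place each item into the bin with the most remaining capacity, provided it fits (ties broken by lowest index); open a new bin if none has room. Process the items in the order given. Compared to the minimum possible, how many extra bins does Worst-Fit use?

0

Worst-Fit: [14] [11,2] [12,3] [12,3] [19] [12] → 6 bins.
6 items exceed 10 (half the capacity), and no two of those can share a bin, so at least 6 bins are needed.
So 6 is already optimal.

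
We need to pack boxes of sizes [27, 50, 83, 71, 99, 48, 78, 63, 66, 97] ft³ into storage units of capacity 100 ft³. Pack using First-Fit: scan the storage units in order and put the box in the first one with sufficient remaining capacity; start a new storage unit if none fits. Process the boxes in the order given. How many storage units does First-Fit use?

9

27 ft³ → storage unit 1 (remaining 73 ft³)
50 ft³ → storage unit 1 (remaining 23 ft³)
83 ft³ → storage unit 2 (remaining 17 ft³)
71 ft³ → storage unit 3 (remaining 29 ft³)
99 ft³ → storage unit 4 (remaining 1 ft³)
48 ft³ → storage unit 5 (remaining 52 ft³)
78 ft³ → storage unit 6 (remaining 22 ft³)
63 ft³ → storage unit 7 (remaining 37 ft³)
66 ft³ → storage unit 8 (remaining 34 ft³)
97 ft³ → storage unit 9 (remaining 3 ft³)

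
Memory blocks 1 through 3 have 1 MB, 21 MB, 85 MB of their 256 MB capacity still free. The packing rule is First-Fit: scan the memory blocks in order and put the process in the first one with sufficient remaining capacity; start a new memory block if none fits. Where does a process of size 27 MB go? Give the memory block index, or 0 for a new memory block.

3

Memory blocks with room: memory block 3 (85 MB).
The first with room is memory block 3.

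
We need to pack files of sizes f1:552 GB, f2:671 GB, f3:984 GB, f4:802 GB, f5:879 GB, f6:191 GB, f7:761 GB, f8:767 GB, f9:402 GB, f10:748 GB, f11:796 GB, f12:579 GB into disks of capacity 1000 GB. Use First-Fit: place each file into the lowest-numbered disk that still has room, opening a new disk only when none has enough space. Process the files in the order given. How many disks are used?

f1 (552 GB) → disk 1 (remaining 448 GB)
f2 (671 GB) → disk 2 (remaining 329 GB)
f3 (984 GB) → disk 3 (remaining 16 GB)
f4 (802 GB) → disk 4 (remaining 198 GB)
f5 (879 GB) → disk 5 (remaining 121 GB)
f6 (191 GB) → disk 1 (remaining 257 GB)
f7 (761 GB) → disk 6 (remaining 239 GB)
f8 (767 GB) → disk 7 (remaining 233 GB)
f9 (402 GB) → disk 8 (remaining 598 GB)
f10 (748 GB) → disk 9 (remaining 252 GB)
f11 (796 GB) → disk 10 (remaining 204 GB)
f12 (579 GB) → disk 8 (remaining 19 GB)
Final disks: [552,191] [671] [984] [802] [879] [761] [767] [402,579] [748] [796].

10 disks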